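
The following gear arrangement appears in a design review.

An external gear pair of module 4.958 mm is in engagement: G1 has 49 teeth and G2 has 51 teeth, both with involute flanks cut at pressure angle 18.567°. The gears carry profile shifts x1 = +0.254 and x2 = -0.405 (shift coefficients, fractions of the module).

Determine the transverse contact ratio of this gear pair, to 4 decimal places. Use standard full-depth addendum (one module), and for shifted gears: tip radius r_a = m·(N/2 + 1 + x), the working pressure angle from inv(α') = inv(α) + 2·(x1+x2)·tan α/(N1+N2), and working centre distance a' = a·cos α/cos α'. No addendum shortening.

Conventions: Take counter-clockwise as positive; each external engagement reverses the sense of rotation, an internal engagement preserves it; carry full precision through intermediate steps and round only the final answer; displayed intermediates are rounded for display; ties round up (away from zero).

1.8558

topology: single-mesh involute geometry — m = 4.958, 49T/51T pair
base radii: r_b1 = 115.148673, r_b2 = 119.848618
tip radii: r_a1 = 127.688332, r_a2 = 129.379010
inv(α') = inv(18.567°) + 2·(+0.254-0.405)·tan α/(49+51) = 0.01082643  ⇒  α' = 18.03574°
a' = a·cos α / cos α' = 247.9000·cos 18.567°/cos 18.03574° = 247.140914
action lengths: √(r_a1²−r_b1²) = 55.182364, √(r_a2²−r_b2²) = 48.736402
base pitch p_b = π·m·cos α = 14.765315
CR = (55.182364 + 48.736402 − 247.140914·sin 18.03574°)/14.765315 = 1.855796
contact ratio ≈ 1.8558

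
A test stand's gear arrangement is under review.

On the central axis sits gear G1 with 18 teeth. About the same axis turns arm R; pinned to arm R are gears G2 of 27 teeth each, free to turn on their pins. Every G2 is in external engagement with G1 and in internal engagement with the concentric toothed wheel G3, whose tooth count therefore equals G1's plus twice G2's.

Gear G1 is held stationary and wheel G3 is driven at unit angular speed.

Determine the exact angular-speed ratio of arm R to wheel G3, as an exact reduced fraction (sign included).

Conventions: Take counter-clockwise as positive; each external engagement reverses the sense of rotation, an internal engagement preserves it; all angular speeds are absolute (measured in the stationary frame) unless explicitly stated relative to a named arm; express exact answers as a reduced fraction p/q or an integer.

4/5

recognized (axles ride arm R): planetary set, 18/27/72 teeth
ring teeth: 18 + 2·27 = 72
18(ω_sun−ω_arm) = −72(ω_ring−ω_arm),  ω_sun = 0, ω_ring = 1
18(0−ω_arm) = −72(1−ω_arm)  ⇒  90·ω_arm = 72  ⇒  ω_arm = 4/5
ω_out/ω_in = 4/5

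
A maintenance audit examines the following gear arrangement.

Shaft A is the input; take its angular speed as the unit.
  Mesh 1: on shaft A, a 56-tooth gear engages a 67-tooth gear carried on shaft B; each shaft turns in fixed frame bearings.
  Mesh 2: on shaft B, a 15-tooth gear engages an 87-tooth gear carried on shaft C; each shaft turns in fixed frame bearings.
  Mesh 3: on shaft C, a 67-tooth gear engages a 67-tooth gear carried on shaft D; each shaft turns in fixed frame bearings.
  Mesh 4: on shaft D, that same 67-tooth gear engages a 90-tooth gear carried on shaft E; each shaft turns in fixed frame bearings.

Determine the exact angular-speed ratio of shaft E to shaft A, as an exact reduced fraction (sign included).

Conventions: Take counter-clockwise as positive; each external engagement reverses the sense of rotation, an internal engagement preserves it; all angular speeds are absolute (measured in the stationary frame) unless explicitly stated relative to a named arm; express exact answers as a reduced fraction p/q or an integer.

class = fixed-axis compound train [4 meshes; 4 ratios multiply, 4 sense flips]
mesh 1 [56T→67T]: running ratio 56/67, sense −
mesh 2 [15T→87T]: running ratio 280/1943, sense +
mesh 3 [67T→67T]: running ratio 280/1943, sense −
mesh 4 [67T→90T]: running ratio 28/261, sense +
ω_out/ω_in = 28/261

28/261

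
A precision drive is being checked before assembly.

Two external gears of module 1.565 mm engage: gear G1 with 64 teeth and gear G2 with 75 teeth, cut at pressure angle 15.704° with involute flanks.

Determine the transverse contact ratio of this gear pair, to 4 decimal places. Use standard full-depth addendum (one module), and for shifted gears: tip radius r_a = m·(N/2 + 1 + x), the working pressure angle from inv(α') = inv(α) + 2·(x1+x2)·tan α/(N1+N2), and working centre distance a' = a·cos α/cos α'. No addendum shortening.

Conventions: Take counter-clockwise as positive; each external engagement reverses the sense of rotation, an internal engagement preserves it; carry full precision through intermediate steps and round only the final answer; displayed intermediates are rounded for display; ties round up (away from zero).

2.1167

recognized (one external pair, fixed centres): single-mesh tooth geometry, m = 1.565, N1 = 64, N2 = 75
base radii: r_b1 = 48.210656, r_b2 = 56.496863
tip radii: r_a1 = 51.645000, r_a2 = 60.252500
no profile shift: α' = α, a' = a
action lengths: √(r_a1²−r_b1²) = 18.518602, √(r_a2²−r_b2²) = 20.939633
base pitch p_b = π·m·cos α = 4.733070
CR = (18.518602 + 20.939633 − 108.767500·sin 15.70400°)/4.733070 = 2.116679
contact ratio ≈ 2.1167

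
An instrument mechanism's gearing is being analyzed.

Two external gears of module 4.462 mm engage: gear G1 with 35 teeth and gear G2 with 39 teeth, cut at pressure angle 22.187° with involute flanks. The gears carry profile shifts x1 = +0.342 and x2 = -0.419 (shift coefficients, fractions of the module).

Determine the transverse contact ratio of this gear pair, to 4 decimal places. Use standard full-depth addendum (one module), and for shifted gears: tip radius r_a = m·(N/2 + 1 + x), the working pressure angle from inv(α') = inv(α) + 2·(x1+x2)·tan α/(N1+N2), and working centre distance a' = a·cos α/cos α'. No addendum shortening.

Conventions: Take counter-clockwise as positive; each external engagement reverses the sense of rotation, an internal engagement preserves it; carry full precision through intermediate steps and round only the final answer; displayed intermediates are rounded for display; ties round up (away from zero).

class = single-mesh tooth geometry [involute pair 35T × 39T, m = 4.462]
base radii: r_b1 = 72.303297, r_b2 = 80.566531
tip radii: r_a1 = 84.073004, r_a2 = 89.601422
inv(α') = inv(22.187°) + 2·(+0.342-0.419)·tan α/(35+39) = 0.01974286  ⇒  α' = 21.89026°
a' = a·cos α / cos α' = 165.0940·cos 22.187°/cos 21.89026° = 164.748235
action lengths: √(r_a1²−r_b1²) = 42.901087, √(r_a2²−r_b2²) = 39.210317
base pitch p_b = π·m·cos α = 12.979858
CR = (42.901087 + 39.210317 − 164.748235·sin 21.89026°)/12.979858 = 1.593878
contact ratio ≈ 1.5939

1.5939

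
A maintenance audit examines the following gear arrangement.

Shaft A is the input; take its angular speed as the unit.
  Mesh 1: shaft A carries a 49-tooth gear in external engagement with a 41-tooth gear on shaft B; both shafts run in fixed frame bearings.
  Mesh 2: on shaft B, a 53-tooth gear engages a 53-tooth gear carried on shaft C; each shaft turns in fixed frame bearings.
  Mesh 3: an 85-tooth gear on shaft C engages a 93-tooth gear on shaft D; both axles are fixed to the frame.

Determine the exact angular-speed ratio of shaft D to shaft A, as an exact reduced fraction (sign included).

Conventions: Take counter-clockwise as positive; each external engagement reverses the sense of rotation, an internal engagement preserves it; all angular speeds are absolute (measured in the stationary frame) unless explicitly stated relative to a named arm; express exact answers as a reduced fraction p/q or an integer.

-4165/3813

class = fixed-axis compound train [3 meshes; 3 ratios multiply, 3 sense flips]
mesh 1 [49T→41T]: running ratio 49/41, sense −
mesh 2 [53T→53T]: running ratio 49/41, sense +
mesh 3 [85T→93T]: running ratio 4165/3813, sense −
ω_out/ω_in = -4165/3813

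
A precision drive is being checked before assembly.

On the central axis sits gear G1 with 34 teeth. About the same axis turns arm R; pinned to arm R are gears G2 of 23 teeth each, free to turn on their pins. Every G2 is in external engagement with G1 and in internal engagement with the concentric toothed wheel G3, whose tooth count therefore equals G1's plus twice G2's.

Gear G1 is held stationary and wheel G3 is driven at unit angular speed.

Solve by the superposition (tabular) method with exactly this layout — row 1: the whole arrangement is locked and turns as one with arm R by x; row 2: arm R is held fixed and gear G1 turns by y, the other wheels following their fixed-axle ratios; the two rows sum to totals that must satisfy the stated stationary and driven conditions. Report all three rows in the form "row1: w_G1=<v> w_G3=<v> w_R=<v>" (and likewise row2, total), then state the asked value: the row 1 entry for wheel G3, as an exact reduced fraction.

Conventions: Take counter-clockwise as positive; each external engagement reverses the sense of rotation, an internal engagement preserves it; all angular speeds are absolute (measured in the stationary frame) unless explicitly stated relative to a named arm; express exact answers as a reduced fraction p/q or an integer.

planetary set (34T centre, 23T on arm, 80T internal) — Willis relation
superposition row 1 [locked train]: every member turns x
superposition row 2 [arm held]: sun y, ring −(34/80)·y, arm 0
boundary: total ω_sun = x + y = 0 and total ω_ring = x − (34/80)·y = 1  ⇒  y = -40/57, x = 40/57
row 2 ring = −(34/80)·(-40/57) = 17/57
totals (row 1 + row 2): sun 40/57 + (-40/57) = 0, ring 40/57 + 17/57 = 1, arm 40/57 + 0 = 40/57
asked cell (row1, ring) = 40/57

row1: w_G1=40/57 w_G3=40/57 w_R=40/57
row2: w_G1=-40/57 w_G3=17/57 w_R=0
total: w_G1=0 w_G3=1 w_R=40/57
asked value: 40/57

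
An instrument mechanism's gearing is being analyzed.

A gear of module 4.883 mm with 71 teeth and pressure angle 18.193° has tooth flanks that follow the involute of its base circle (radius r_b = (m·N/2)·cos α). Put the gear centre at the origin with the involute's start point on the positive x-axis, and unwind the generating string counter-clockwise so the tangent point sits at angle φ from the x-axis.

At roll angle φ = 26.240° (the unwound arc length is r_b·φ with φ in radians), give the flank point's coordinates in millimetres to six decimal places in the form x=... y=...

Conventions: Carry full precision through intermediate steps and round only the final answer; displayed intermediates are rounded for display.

topology: single-mesh involute geometry — m = 4.883, N = 71
pitch radius r_p = m·N/2 = 4.883·71/2 = 173.346500
base radius r_b = r_p·cos α = 173.346500·cos 18.193° = 164.680944
roll angle φ = 26.240° = 0.45797440 rad
x = r_b·(cos φ + φ·sin φ) = 181.056014
y = r_b·(sin φ − φ·cos φ) = 5.163085

x=181.056014 y=5.163085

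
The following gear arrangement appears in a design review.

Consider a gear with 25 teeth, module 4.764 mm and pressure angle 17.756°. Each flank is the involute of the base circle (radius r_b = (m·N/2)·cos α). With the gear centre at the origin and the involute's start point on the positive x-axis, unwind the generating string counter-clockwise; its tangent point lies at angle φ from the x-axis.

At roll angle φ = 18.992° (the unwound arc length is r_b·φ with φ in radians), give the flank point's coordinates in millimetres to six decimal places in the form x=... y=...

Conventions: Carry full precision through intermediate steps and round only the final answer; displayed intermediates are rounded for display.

x=59.743872 y=0.680971

topology: single-mesh involute geometry — m = 4.764, N = 25
pitch radius r_p = m·N/2 = 4.764·25/2 = 59.550000
base radius r_b = r_p·cos α = 59.550000·cos 17.756° = 56.713268
roll angle φ = 18.992° = 0.33147293 rad
x = r_b·(cos φ + φ·sin φ) = 59.743872
y = r_b·(sin φ − φ·cos φ) = 0.680971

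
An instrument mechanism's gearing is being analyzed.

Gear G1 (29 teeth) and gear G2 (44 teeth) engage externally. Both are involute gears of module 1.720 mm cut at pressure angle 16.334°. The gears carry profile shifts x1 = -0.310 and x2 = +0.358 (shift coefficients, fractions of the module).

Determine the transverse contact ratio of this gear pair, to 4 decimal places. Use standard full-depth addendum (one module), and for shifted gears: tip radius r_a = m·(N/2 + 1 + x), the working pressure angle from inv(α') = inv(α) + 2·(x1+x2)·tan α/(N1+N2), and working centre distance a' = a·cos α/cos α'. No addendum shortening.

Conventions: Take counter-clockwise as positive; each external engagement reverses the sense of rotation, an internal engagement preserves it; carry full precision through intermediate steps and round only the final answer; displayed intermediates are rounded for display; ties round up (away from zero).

class = single-mesh tooth geometry [involute pair 29T × 44T, m = 1.720]
base radii: r_b1 = 23.933386, r_b2 = 36.312724
tip radii: r_a1 = 26.126800, r_a2 = 40.175760
inv(α') = inv(16.334°) + 2·(-0.310+0.358)·tan α/(29+44) = 0.00836805  ⇒  α' = 16.58694°
a' = a·cos α / cos α' = 62.7800·cos 16.334°/cos 16.58694° = 62.861941
action lengths: √(r_a1²−r_b1²) = 10.478679, √(r_a2²−r_b2²) = 17.189468
base pitch p_b = π·m·cos α = 5.185445
CR = (10.478679 + 17.189468 − 62.861941·sin 16.58694°)/5.185445 = 1.875047
contact ratio ≈ 1.8750

1.8750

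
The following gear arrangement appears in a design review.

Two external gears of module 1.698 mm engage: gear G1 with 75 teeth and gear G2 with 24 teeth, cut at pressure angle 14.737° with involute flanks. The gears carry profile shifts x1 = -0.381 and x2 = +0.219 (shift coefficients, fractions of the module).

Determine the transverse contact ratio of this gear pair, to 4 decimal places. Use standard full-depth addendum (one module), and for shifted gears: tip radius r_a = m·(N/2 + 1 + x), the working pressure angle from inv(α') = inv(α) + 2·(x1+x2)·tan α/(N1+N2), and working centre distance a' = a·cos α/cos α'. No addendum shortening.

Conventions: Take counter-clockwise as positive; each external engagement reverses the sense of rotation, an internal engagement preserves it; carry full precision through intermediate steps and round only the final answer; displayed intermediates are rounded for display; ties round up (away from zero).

single-mesh involute tooth geometry (75T engaging 24T at module 1.698)
base radii: r_b1 = 61.580327, r_b2 = 19.705705
tip radii: r_a1 = 64.726062, r_a2 = 22.445862
inv(α') = inv(14.737°) + 2·(-0.381+0.219)·tan α/(75+24) = 0.00496541  ⇒  α' = 13.98478°
a' = a·cos α / cos α' = 84.0510·cos 14.737°/cos 13.98478° = 83.768945
action lengths: √(r_a1²−r_b1²) = 19.933049, √(r_a2²−r_b2²) = 10.747182
base pitch p_b = π·m·cos α = 5.158941
CR = (19.933049 + 10.747182 − 83.768945·sin 13.98478°)/5.158941 = 2.022951
contact ratio ≈ 2.0230

2.0230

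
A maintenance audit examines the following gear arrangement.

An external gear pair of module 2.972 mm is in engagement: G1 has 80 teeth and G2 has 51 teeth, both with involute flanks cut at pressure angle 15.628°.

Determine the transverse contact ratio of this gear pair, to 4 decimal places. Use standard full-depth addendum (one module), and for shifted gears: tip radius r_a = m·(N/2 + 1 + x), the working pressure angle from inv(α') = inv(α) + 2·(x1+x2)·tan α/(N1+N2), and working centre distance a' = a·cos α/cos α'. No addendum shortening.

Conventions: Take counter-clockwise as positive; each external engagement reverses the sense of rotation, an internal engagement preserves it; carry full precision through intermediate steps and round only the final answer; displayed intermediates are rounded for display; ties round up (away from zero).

2.1002

recognized (one external pair, fixed centres): single-mesh tooth geometry, m = 2.972, N1 = 80, N2 = 51
base radii: r_b1 = 114.485129, r_b2 = 72.984270
tip radii: r_a1 = 121.852000, r_a2 = 78.758000
no profile shift: α' = α, a' = a
action lengths: √(r_a1²−r_b1²) = 41.726072, √(r_a2²−r_b2²) = 29.599306
base pitch p_b = π·m·cos α = 8.991641
CR = (41.726072 + 29.599306 − 194.666000·sin 15.62800°)/8.991641 = 2.100196
contact ratio ≈ 2.1002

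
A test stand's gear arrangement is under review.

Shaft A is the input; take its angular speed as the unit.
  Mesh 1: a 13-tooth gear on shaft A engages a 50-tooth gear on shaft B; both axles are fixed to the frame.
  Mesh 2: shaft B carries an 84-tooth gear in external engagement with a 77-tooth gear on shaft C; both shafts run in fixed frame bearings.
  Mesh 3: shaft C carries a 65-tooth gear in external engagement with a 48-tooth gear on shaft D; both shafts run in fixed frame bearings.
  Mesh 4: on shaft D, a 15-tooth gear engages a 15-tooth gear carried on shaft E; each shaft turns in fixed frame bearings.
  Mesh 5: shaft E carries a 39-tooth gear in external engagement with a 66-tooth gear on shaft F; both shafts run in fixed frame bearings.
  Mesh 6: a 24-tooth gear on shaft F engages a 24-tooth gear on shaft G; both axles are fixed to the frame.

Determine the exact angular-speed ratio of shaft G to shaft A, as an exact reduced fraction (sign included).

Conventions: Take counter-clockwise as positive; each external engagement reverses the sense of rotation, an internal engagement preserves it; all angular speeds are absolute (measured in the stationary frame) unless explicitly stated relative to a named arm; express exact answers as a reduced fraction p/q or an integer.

2197/9680

class = fixed-axis compound train [6 meshes; 6 ratios multiply, 6 sense flips]
mesh 1 [13T→50T]: running ratio 13/50, sense −
mesh 2 [84T→77T]: running ratio 78/275, sense +
mesh 3 [65T→48T]: running ratio 169/440, sense −
mesh 4 [15T→15T]: running ratio 169/440, sense +
mesh 5 [39T→66T]: running ratio 2197/9680, sense −
mesh 6 [24T→24T]: running ratio 2197/9680, sense +
ω_out/ω_in = 2197/9680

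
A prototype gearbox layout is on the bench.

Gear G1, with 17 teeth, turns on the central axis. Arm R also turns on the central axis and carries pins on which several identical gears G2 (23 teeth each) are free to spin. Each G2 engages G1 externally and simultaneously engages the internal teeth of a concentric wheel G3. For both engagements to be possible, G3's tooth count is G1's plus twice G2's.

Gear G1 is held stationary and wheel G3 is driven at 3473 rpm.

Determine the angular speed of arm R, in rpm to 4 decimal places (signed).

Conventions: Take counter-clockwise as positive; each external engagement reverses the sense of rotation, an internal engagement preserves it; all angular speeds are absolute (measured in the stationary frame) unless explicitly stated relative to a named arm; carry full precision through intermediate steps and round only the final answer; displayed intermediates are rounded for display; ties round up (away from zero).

recognized (axles ride arm R): planetary set, 17/23/63 teeth
normalise by the input: solve with ω_ring = 1, then scale by 3473 rpm
ring teeth: 17 + 2·23 = 63
17(ω_sun−ω_arm) = −63(ω_ring−ω_arm),  ω_sun = 0, ω_ring = 1
17(0−ω_arm) = −63(1−ω_arm)  ⇒  80·ω_arm = 63  ⇒  ω_arm = 63/80
scale: ω_arm = 63/80 × 3473 rpm = +2734.9875 rpm

+2734.9875 rpm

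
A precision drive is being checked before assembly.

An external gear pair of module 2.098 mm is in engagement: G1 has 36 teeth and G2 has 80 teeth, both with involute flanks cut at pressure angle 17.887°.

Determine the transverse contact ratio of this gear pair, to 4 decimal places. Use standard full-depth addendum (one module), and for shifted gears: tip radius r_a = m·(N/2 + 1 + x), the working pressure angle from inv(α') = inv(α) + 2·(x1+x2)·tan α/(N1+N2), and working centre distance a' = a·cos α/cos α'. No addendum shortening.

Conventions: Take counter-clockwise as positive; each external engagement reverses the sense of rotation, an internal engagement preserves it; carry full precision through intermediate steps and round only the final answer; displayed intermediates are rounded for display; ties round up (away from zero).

recognized (one external pair, fixed centres): single-mesh tooth geometry, m = 2.098, N1 = 36, N2 = 80
base radii: r_b1 = 35.938644, r_b2 = 79.863653
tip radii: r_a1 = 39.862000, r_a2 = 86.018000
no profile shift: α' = α, a' = a
action lengths: √(r_a1²−r_b1²) = 17.245084, √(r_a2²−r_b2²) = 31.951421
base pitch p_b = π·m·cos α = 6.272477
CR = (17.245084 + 31.951421 − 121.684000·sin 17.88700°)/6.272477 = 1.884805
contact ratio ≈ 1.8848

1.8848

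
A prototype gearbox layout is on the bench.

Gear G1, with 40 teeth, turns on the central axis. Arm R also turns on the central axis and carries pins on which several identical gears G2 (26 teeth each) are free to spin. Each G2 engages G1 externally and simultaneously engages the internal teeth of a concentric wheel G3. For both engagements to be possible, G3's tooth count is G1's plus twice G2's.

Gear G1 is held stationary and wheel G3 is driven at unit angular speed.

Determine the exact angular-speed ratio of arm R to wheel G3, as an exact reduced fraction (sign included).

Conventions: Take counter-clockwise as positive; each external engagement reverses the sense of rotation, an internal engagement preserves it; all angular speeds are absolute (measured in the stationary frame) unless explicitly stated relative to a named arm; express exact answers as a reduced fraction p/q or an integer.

23/33

class = planetary set [G3 = 40+2·26 = 92; Willis about the carrier]
ring teeth: 40 + 2·26 = 92
40(ω_sun−ω_arm) = −92(ω_ring−ω_arm),  ω_sun = 0, ω_ring = 1
40(0−ω_arm) = −92(1−ω_arm)  ⇒  132·ω_arm = 92  ⇒  ω_arm = 23/33
ω_out/ω_in = 23/33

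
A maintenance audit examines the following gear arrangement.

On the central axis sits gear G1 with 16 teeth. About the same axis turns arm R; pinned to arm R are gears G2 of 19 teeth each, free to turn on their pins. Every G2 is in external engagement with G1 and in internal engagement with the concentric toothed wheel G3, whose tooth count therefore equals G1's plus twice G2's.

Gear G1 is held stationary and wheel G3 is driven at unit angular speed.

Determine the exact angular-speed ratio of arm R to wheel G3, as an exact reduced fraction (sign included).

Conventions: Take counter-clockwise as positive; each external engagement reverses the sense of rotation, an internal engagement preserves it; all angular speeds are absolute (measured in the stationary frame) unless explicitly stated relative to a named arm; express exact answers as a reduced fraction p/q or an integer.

27/35

class = planetary set [G3 = 16+2·19 = 54; Willis about the carrier]
ring teeth: 16 + 2·19 = 54
16(ω_sun−ω_arm) = −54(ω_ring−ω_arm),  ω_sun = 0, ω_ring = 1
16(0−ω_arm) = −54(1−ω_arm)  ⇒  70·ω_arm = 54  ⇒  ω_arm = 27/35
ω_out/ω_in = 27/35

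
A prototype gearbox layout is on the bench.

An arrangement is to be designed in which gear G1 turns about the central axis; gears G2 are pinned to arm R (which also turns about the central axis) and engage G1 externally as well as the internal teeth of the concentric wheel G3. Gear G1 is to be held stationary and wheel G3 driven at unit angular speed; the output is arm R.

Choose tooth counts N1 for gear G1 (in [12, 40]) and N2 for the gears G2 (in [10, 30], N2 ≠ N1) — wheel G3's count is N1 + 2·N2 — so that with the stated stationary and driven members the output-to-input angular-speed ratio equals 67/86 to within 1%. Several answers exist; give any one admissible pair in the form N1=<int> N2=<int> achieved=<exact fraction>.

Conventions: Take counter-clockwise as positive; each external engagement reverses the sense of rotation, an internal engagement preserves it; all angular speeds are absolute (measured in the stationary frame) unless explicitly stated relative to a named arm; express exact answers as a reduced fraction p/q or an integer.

N1=19 N2=24 achieved=67/86

class = planetary set [ratio 67/86 wanted; Willis about the carrier]
Willis with ω_sun = 0: ω_arm/ω_ring = N3/(N1+N3); set equal to 67/86  ⇒  N3/N1 = (67/86)/(1 − 67/86) = 67/19
N3 = N1 + 2·N2  ⇒  N2/N1 = (N3/N1 − 1)/2 = (67/19 − 1)/2 = 24/19
smallest multiple with N1 ≥ 12 and N2 ≥ 10: k = 1  ⇒  N1 = 1·19 = 19, N2 = 1·24 = 24 (N1 ≤ 40, N2 ≤ 30, N2 ≠ N1 ✓), N3 = 19 + 2·24 = 67
check: N3/(N1+N3) with N1 = 19, N3 = 67 gives 67/86; |achieved − target| = 0 ≤ 67/8600 ✓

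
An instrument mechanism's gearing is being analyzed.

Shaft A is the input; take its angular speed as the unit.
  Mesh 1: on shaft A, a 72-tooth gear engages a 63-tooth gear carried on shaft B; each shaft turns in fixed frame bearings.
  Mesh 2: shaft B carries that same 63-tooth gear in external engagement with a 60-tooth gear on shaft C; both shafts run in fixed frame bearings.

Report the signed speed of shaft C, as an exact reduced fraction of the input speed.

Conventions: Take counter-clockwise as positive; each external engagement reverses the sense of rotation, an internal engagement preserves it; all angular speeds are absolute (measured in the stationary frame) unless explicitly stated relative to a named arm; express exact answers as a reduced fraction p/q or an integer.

2-mesh fixed-axis compound train (all bearings frame-fixed)
mesh 1 [72T→63T]: |ω|/ω_in = 1×72/63 = 8/7, sense flips to −
mesh 2 [63T→60T]: |ω|/ω_in = (8/7)×63/60 = 6/5, sense flips to +
signed output speed (× input speed) = 6/5

6/5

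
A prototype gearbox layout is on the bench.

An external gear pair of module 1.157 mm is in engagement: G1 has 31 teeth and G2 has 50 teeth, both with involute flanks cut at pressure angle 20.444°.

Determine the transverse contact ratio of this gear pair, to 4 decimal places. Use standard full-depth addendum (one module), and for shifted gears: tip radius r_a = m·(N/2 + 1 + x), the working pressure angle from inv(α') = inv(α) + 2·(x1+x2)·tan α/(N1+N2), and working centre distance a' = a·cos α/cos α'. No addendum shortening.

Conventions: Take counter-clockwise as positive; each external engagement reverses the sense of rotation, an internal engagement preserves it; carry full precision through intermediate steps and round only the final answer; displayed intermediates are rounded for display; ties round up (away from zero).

single-mesh involute tooth geometry (31T engaging 50T at module 1.157)
base radii: r_b1 = 16.803941, r_b2 = 27.103131
tip radii: r_a1 = 19.090500, r_a2 = 30.082000
no profile shift: α' = α, a' = a
action lengths: √(r_a1²−r_b1²) = 9.059512, √(r_a2²−r_b2²) = 13.051706
base pitch p_b = π·m·cos α = 3.405880
CR = (9.059512 + 13.051706 − 46.858500·sin 20.44400°)/3.405880 = 1.686475
contact ratio ≈ 1.6865

1.6865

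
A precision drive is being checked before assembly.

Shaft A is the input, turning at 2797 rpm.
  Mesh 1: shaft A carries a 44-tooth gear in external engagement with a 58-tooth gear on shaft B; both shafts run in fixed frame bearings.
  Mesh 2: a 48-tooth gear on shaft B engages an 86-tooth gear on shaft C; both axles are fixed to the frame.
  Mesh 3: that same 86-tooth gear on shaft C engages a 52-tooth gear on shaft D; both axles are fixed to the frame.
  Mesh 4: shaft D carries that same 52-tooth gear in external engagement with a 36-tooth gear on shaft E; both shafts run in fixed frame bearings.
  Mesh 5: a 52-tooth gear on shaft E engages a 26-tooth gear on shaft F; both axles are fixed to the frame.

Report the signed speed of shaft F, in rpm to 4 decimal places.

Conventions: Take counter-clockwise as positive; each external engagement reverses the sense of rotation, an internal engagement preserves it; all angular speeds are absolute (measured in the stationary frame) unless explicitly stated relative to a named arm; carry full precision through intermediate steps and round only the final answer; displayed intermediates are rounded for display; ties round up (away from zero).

-5658.2989 rpm

recognized (6 fixed axles, 5 meshes): fixed-axis compound train
mesh 1 [44T→58T]: ω = 2797.0000×44/58 = 2121.8621 rpm, sense flips to −
mesh 2 [48T→86T]: ω = 2121.8621×48/86 = 1184.2951 rpm, sense flips to +
mesh 3 [86T→52T]: ω = 1184.2951×86/52 = 1958.6419 rpm, sense flips to −
mesh 4 [52T→36T]: ω = 1958.6419×52/36 = 2829.1494 rpm, sense flips to +
mesh 5 [52T→26T]: ω = 2829.1494×52/26 = 5658.2989 rpm, sense flips to −
signed output speed = -5658.2989 rpm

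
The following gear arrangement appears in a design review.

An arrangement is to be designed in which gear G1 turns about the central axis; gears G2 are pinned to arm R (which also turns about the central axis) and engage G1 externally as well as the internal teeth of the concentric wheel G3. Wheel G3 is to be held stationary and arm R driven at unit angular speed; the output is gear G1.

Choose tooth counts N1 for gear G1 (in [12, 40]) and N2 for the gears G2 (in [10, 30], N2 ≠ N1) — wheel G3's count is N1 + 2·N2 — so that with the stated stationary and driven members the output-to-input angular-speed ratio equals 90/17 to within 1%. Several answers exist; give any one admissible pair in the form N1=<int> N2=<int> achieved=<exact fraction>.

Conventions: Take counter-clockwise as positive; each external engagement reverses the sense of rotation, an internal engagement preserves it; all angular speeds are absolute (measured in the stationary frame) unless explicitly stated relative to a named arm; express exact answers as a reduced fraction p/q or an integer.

N1=17 N2=28 achieved=90/17

class = planetary set [ratio 90/17 wanted; Willis about the carrier]
Willis with ω_ring = 0: ω_sun/ω_arm = (N1+N3)/N1; set equal to 90/17  ⇒  N3/N1 = 90/17 − 1 = 73/17
N3 = N1 + 2·N2  ⇒  N2/N1 = (N3/N1 − 1)/2 = (73/17 − 1)/2 = 28/17
smallest multiple with N1 ≥ 12 and N2 ≥ 10: k = 1  ⇒  N1 = 1·17 = 17, N2 = 1·28 = 28 (N1 ≤ 40, N2 ≤ 30, N2 ≠ N1 ✓), N3 = 17 + 2·28 = 73
check: (N1+N3)/N1 with N1 = 17, N3 = 73 gives 90/17; |achieved − target| = 0 ≤ 9/170 ✓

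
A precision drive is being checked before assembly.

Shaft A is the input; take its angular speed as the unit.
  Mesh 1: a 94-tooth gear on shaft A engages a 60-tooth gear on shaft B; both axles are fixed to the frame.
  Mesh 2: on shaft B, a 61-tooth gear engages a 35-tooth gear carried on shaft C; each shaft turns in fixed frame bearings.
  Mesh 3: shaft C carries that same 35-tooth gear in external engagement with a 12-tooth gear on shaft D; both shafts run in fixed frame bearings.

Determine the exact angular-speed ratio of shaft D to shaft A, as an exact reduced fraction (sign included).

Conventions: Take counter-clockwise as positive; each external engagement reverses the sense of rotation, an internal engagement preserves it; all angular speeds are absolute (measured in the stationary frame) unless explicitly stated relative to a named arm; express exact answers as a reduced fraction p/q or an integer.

class = fixed-axis compound train [3 meshes; 3 ratios multiply, 3 sense flips]
mesh 1 [94T→60T]: running ratio 47/30, sense −
mesh 2 [61T→35T]: running ratio 2867/1050, sense +
mesh 3 [35T→12T]: running ratio 2867/360, sense −
ω_out/ω_in = -2867/360

-2867/360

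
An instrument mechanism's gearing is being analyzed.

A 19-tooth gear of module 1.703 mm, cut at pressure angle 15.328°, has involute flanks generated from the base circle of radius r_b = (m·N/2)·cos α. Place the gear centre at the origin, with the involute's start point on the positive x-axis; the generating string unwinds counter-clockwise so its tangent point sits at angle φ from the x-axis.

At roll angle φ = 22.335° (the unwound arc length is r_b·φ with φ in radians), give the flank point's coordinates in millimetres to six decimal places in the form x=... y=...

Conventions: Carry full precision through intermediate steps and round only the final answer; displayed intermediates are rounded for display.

x=16.743855 y=0.303433

single-mesh involute tooth geometry (19T wheel at module 1.703)
pitch radius r_p = m·N/2 = 1.703·19/2 = 16.178500
base radius r_b = r_p·cos α = 16.178500·cos 15.328° = 15.603004
roll angle φ = 22.335° = 0.38981929 rad
x = r_b·(cos φ + φ·sin φ) = 16.743855
y = r_b·(sin φ − φ·cos φ) = 0.303433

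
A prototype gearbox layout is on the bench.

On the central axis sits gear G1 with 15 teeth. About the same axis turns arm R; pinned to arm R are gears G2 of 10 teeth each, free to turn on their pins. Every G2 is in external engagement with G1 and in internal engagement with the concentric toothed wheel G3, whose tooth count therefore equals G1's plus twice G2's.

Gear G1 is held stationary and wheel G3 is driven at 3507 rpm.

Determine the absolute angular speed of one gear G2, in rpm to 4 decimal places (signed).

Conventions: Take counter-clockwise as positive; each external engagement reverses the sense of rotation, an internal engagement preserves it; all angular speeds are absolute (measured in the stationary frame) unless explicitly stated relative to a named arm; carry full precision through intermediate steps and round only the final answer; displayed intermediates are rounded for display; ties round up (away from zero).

+6137.2500 rpm

topology: planetary set — G1 15T / G2 10T / G3 35T, arm = carrier (Willis)
normalise by the input: solve with ω_ring = 1, then scale by 3507 rpm
ring teeth: 15 + 2·10 = 35
15(ω_sun−ω_arm) = −35(ω_ring−ω_arm),  ω_sun = 0, ω_ring = 1
15(0−ω_arm) = −35(1−ω_arm)  ⇒  50·ω_arm = 35  ⇒  ω_arm = 7/10
sun–planet mesh: 15·(0−7/10) = −10·(ω_p−ω_arm)  ⇒  ω_p−ω_arm = 21/20
ω_p = 7/10 + 21/20 = 7/4
scale: ω_p = 7/4 × 3507 rpm = +6137.2500 rpm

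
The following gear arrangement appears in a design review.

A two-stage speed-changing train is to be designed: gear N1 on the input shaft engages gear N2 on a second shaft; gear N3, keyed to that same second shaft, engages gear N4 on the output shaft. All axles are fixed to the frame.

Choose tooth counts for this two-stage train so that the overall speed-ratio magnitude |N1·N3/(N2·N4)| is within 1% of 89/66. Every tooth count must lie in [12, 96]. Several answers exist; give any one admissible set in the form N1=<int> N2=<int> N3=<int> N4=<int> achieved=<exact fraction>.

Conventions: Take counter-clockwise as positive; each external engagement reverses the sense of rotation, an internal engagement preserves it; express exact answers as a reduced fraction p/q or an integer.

N1=12 N2=66 N3=89 N4=12 achieved=89/66

2-stage fixed-axis compound train for ratio 89/66
target = 89/66 in lowest terms: an exact hit needs N1·N3 = k·89 and N2·N4 = k·66 for one integer k, every count in [12, 96]; additionally prefer no 1:1 stage (N1 ≠ N2, N3 ≠ N4)
k = 1…11: no 1:1-free in-range split of k·89 and k·66 into factor pairs; take k = 12
k = 12: N1·N3 = 1068 = 12·89, N2·N4 = 792 = 66·12
achieved = 12·89/(66·12) = 89/66; |achieved − target| = 0 ≤ 89/6600 ✓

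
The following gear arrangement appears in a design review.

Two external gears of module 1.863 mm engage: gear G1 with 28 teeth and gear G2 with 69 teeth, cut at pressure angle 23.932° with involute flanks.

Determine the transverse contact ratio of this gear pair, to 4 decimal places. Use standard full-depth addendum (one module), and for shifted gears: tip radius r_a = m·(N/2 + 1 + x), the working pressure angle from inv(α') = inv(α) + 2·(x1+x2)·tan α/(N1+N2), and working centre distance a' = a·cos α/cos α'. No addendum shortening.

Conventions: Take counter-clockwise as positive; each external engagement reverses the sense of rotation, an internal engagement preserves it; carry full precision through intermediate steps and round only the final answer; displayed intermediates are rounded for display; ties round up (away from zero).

topology: single-mesh involute geometry — m = 1.863, 28T/69T pair
base radii: r_b1 = 23.839666, r_b2 = 58.747749
tip radii: r_a1 = 27.945000, r_a2 = 66.136500
no profile shift: α' = α, a' = a
action lengths: √(r_a1²−r_b1²) = 14.580581, √(r_a2²−r_b2²) = 30.376613
base pitch p_b = π·m·cos α = 5.349609
CR = (14.580581 + 30.376613 − 90.355500·sin 23.93200°)/5.349609 = 1.552318
contact ratio ≈ 1.5523

1.5523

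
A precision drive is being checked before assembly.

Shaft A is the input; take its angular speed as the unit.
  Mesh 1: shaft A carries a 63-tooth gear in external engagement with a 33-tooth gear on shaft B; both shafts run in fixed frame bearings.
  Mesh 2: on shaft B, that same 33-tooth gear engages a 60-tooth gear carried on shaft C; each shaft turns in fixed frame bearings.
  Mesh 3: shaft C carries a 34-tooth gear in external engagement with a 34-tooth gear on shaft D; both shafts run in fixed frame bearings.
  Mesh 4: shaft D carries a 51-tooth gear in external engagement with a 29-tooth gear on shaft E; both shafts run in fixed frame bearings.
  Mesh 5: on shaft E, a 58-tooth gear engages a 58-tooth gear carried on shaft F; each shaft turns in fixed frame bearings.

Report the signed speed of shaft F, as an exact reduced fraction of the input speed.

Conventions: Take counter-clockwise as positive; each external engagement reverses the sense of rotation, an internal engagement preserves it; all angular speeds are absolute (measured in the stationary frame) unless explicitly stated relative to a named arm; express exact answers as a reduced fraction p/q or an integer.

-1071/580

5-mesh fixed-axis compound train (all bearings frame-fixed)
mesh 1 [63T→33T]: |ω|/ω_in = 1×63/33 = 21/11, sense flips to −
mesh 2 [33T→60T]: |ω|/ω_in = (21/11)×33/60 = 21/20, sense flips to +
mesh 3 [34T→34T]: |ω|/ω_in = (21/20)×34/34 = 21/20, sense flips to −
mesh 4 [51T→29T]: |ω|/ω_in = (21/20)×51/29 = 1071/580, sense flips to +
mesh 5 [58T→58T]: |ω|/ω_in = (1071/580)×58/58 = 1071/580, sense flips to −
signed output speed (× input speed) = -1071/580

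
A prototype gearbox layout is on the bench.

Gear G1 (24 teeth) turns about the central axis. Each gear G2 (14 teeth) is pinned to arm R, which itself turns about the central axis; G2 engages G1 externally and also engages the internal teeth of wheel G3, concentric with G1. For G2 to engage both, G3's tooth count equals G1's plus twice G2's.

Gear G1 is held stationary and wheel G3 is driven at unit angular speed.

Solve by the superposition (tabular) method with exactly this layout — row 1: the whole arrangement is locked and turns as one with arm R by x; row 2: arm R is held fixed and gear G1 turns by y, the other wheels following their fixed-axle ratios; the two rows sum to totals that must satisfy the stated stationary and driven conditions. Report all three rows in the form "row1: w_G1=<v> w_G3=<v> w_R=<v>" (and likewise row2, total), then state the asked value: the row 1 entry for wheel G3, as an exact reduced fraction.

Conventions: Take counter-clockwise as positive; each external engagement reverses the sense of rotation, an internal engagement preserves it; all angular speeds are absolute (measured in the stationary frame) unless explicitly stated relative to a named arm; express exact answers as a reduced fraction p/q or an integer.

class = planetary set [G3 = 24+2·14 = 52; Willis about the carrier]
superposition row 1 [locked train]: every member turns x
superposition row 2 [arm held]: sun y, ring −(24/52)·y, arm 0
boundary: total ω_sun = x + y = 0 and total ω_ring = x − (24/52)·y = 1  ⇒  y = -13/19, x = 13/19
row 2 ring = −(24/52)·(-13/19) = 6/19
totals (row 1 + row 2): sun 13/19 + (-13/19) = 0, ring 13/19 + 6/19 = 1, arm 13/19 + 0 = 13/19
asked cell (row1, ring) = 13/19

row1: w_G1=13/19 w_G3=13/19 w_R=13/19
row2: w_G1=-13/19 w_G3=6/19 w_R=0
total: w_G1=0 w_G3=1 w_R=13/19
asked value: 13/19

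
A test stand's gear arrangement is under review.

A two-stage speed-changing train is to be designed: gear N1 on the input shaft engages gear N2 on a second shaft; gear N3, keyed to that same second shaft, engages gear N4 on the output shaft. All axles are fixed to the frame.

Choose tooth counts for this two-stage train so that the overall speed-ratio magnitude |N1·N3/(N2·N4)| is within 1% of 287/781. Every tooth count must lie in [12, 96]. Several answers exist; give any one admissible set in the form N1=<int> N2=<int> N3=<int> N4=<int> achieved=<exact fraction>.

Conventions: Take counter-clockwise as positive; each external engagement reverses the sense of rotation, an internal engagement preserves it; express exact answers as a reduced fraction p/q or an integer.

N1=14 N2=22 N3=41 N4=71 achieved=287/781

topology: fixed-axis compound train — 2 stages, target 287/781
target = 287/781 in lowest terms: an exact hit needs N1·N3 = k·287 and N2·N4 = k·781 for one integer k, every count in [12, 96]; additionally prefer no 1:1 stage (N1 ≠ N2, N3 ≠ N4)
k = 1: no 1:1-free in-range split of k·287 and k·781 into factor pairs; take k = 2
k = 2: N1·N3 = 574 = 14·41, N2·N4 = 1562 = 22·71
achieved = 14·41/(22·71) = 287/781; |achieved − target| = 0 ≤ 287/78100 ✓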